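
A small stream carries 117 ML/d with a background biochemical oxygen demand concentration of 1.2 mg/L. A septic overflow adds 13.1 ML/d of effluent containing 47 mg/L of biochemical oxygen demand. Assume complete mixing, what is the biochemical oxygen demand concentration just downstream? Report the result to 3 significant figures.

After mixing, C = (117.0·1.200 + 13.10·47.00) / 130.1 = 756.1/130.1 = 5.812 mg/L.

5.81 mg/L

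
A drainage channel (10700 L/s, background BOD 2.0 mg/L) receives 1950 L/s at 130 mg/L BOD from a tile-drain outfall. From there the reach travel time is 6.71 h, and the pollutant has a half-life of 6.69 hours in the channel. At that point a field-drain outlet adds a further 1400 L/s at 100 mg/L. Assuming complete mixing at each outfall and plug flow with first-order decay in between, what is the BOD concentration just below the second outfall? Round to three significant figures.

19.7 mg/L

Mass balance: C = (10700·2.000 + 1950·130.0) / 12650 = 274900/12650 = 21.73 mg/L; combined flow 12650 L/s.
Half-life 6.69 h → k = ln 2 / 6.69 = 0.1036 h⁻¹ = 2.487 d⁻¹.
Decay over the reach: 21.73·exp(−kt) = 21.73·0.4990 = 10.84 mg/L.
Second outfall: C = (12650·10.84 + 1400·100.0)/14050 = 19.73 mg/L.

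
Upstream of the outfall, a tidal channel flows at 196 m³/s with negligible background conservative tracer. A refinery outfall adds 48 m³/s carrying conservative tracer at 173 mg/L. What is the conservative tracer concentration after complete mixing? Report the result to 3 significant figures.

Conservation of mass: C = (196.0·0 + 48.00·173.0) / 244.0 = 8304/244.0 = 34.03 mg/L.

34.0 mg/L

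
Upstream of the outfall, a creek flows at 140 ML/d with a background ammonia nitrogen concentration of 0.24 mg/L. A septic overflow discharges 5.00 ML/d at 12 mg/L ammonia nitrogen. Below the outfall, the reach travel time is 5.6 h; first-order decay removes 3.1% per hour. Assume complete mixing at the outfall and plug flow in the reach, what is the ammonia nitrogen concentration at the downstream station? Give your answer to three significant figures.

Conservation of mass: C = (140.0·0.2400 + 5.000·12.00) / 145.0 = 93.60/145.0 = 0.6455 mg/L.
3.1%/h lost → k = −ln(1 − 0.031) = 0.03149 h⁻¹.
After decay, C = 0.6455 × e^(−kt) = 0.6455 × 0.8383 = 0.5412 mg/L.

0.541 mg/L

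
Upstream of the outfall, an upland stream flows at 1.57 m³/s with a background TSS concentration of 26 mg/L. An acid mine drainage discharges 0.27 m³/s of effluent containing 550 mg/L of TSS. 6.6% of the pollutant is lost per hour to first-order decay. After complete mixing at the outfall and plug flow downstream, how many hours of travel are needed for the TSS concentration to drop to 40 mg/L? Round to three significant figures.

13.8 h

After mixing, C = (1.570·26.00 + 0.2700·550.0) / 1.840 = 189.3/1.840 = 102.9 mg/L.
6.6%/h lost → k = −ln(1 − 0.066) = 0.06828 h⁻¹.
102.9·exp(−k·t) = 40 → t = ln(102.9/40)/k = 49810 s = 13.84 h.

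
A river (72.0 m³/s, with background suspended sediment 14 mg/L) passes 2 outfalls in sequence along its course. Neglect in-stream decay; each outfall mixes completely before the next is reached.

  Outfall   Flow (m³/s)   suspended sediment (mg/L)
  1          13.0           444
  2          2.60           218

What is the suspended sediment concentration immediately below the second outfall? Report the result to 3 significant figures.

83.9 mg/L

Below outfall 1: Q → 85.00 m³/s, C = (72.00·14.00 + 13.00·444.0)/85.00 = 79.76 mg/L.
Below outfall 2: Q → 87.60 m³/s, C = (85.00·79.76 + 2.600·218.0)/87.60 = 83.87 mg/L.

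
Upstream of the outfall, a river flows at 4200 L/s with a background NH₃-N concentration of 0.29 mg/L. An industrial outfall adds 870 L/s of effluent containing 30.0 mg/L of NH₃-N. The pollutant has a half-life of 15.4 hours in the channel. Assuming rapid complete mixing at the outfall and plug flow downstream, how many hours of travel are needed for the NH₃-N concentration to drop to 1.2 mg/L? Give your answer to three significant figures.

33.4 h

Conservation of mass: C = (4200·0.2900 + 870.0·30.00) / 5070 = 27320/5070 = 5.388 mg/L.
Half-life 15.4 h → k = ln 2 / 15.4 = 0.04501 h⁻¹ = 1.080 d⁻¹.
5.388·exp(−k·t) = 1.2 → t = ln(5.388/1.2)/k = 120100 s = 33.37 h.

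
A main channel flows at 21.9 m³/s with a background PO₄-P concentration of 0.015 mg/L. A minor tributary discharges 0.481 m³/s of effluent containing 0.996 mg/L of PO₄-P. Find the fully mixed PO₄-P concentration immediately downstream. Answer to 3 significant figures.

Mass balance: C = (21.90·0.01500 + 0.4810·0.9960) / 22.38 = 0.8076/22.38 = 0.03608 mg/L.

0.0361 mg/L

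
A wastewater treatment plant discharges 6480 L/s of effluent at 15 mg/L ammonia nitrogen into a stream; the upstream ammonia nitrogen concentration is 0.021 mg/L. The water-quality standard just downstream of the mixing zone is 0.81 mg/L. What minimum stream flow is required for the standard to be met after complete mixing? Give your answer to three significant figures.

117000 L/s

Set C_mix = 0.81: (Q·0.02100 + 6480·15.00) / (Q + 6480) = 0.81
→ Q = 6480·(15.00 − 0.81)/(0.81 − 0.02100) = 116500 L/s.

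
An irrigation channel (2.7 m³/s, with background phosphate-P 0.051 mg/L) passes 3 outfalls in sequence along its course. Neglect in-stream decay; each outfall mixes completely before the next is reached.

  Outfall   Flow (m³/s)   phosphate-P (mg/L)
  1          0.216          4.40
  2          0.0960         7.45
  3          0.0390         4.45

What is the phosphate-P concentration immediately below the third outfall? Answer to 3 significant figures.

0.648 mg/L

Below outfall 1: Q → 2.916 m³/s, C = (2.700·0.05100 + 0.2160·4.400)/2.916 = 0.3731 mg/L.
Below outfall 2: Q → 3.012 m³/s, C = (2.916·0.3731 + 0.09600·7.450)/3.012 = 0.5987 mg/L.
Below outfall 3: Q → 3.051 m³/s, C = (3.012·0.5987 + 0.03900·4.450)/3.051 = 0.6479 mg/L.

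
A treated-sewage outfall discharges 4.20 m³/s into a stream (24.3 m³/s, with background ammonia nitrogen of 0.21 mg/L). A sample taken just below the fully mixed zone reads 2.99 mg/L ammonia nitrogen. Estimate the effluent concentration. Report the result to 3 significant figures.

19.1 mg/L

Mass balance: 24.30·0.2100 + 4.200·Cₑ = 28.50·2.990
→ Cₑ = (28.50·2.990 − 24.30·0.2100) / 4.200 = 19.07 mg/L.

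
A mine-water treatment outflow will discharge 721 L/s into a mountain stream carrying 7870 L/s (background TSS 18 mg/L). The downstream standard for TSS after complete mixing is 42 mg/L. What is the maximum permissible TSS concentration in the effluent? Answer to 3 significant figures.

At the limit, (Qr·Cr + Qe·Cₑ)/(Qr + Qe) = 42:
Cₑ = (8591·42 − 7870·18.00) / 721.0 = 304.0 mg/L.

304 mg/L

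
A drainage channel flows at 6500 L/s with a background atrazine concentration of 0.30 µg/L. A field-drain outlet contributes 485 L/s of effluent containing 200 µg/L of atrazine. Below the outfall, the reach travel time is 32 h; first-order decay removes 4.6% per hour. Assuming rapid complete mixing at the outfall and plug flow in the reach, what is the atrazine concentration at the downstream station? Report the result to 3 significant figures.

3.14 µg/L

Mixed concentration C = ΣQC/ΣQ = (6500·0.3000 + 485.0·200.0) / 6985 = 98950/6985 = 14.17 µg/L.
4.6%/h lost → k = −ln(1 − 0.046) = 0.04709 h⁻¹.
Applying C = C₀e^(−kt): 14.17 × 0.2216 = 3.139 µg/L.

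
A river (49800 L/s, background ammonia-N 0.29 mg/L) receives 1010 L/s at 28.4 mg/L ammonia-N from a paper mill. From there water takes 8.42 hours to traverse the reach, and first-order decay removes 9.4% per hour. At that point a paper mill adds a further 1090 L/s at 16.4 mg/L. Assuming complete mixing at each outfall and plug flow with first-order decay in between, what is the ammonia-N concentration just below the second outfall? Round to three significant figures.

Mass balance: C = (49800·0.2900 + 1010·28.40) / 50810 = 43130/50810 = 0.8488 mg/L; combined flow 50810 L/s.
9.4%/h lost → k = −ln(1 − 0.094) = 0.09872 h⁻¹.
After decay, C = 0.8488 × e^(−kt) = 0.8488 × 0.4355 = 0.3697 mg/L.
At the second outfall, C = (50810·0.3697 + 1090·16.40) / (50810 + 1090) = 0.7063 mg/L.

0.706 mg/L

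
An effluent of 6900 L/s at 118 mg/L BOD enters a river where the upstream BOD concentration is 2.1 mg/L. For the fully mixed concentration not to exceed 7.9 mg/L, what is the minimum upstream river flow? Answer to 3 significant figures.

Set C_mix = 7.9: (Q·2.100 + 6900·118.0) / (Q + 6900) = 7.9
→ Q = 6900·(118.0 − 7.9)/(7.9 − 2.100) = 131000 L/s.

131000 L/s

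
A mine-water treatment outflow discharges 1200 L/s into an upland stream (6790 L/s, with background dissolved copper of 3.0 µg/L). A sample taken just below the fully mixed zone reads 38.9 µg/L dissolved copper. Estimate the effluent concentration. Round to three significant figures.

Mass balance: 6790·3.000 + 1200·Cₑ = 7990·38.90
→ Cₑ = (7990·38.90 − 6790·3.000) / 1200 = 242.0 µg/L.

242 µg/L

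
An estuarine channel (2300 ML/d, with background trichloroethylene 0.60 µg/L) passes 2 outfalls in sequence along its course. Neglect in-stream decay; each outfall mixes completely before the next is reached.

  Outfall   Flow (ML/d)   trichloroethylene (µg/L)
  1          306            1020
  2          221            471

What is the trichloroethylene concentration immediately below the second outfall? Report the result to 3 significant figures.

148 µg/L

Outfall 1: combined Q = 2606 ML/d; C = (2300·0.6000 + 306.0·1020)/2606 = 120.3 µg/L.
Outfall 2: combined Q = 2827 ML/d; C = (2606·120.3 + 221.0·471.0)/2827 = 147.7 µg/L.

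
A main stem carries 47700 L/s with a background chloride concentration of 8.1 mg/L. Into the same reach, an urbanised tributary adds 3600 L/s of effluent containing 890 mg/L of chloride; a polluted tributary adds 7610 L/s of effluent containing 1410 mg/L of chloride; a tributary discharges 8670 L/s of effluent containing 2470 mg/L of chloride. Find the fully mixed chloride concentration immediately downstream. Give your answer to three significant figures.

529 mg/L

After mixing, C = (47700·8.100 + 3600·890.0 + 7610·1410 + 8670·2470) / 67580 = 35740000/67580 = 528.8 mg/L.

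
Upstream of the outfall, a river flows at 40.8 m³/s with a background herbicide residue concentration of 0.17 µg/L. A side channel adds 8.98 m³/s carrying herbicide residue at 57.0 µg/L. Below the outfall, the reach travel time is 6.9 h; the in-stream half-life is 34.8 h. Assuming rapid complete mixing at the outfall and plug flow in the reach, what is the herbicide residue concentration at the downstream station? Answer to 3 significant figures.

9.08 µg/L

After mixing, C = (40.80·0.1700 + 8.980·57.00) / 49.78 = 518.8/49.78 = 10.42 µg/L.
Half-life 34.8 h → k = ln 2 / 34.8 = 0.01992 h⁻¹ = 0.4780 d⁻¹.
After decay, C = 10.42 × e^(−kt) = 10.42 × 0.8716 = 9.084 µg/L.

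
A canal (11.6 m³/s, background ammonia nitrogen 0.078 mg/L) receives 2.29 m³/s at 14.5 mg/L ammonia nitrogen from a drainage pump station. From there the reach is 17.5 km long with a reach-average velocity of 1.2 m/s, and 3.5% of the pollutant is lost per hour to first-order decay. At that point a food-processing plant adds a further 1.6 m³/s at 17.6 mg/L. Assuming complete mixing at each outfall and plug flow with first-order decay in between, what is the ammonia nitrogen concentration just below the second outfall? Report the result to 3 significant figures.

3.72 mg/L

Mixed concentration C = ΣQC/ΣQ = (11.60·0.07800 + 2.290·14.50) / 13.89 = 34.11/13.89 = 2.456 mg/L; combined flow 13.89 m³/s.
Travel time t = 17.5·1000 / 1.2 = 14580 s = 4.051 h.
3.5%/h lost → k = −ln(1 − 0.035) = 0.03563 h⁻¹.
First-order decay: C = 2.456·exp(−k·t) = 2.456·0.8656 = 2.126 mg/L.
At the second outfall, C = (13.89·2.126 + 1.600·17.60) / (13.89 + 1.600) = 3.724 mg/L.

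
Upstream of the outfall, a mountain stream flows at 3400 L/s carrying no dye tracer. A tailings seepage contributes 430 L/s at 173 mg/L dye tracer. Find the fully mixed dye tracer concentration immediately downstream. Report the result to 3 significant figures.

Mass balance: C = (3400·0 + 430.0·173.0) / 3830 = 74390/3830 = 19.42 mg/L.

19.4 mg/L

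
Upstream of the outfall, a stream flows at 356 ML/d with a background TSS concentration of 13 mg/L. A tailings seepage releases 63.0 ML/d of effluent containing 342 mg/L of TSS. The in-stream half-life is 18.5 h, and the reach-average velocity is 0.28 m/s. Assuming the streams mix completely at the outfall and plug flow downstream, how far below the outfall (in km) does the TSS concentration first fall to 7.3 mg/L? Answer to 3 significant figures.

Mixed concentration C = ΣQC/ΣQ = (356.0·13.00 + 63.00·342.0) / 419.0 = 26170/419.0 = 62.47 mg/L.
Half-life 18.5 h → k = ln 2 / 18.5 = 0.03747 h⁻¹ = 0.8992 d⁻¹.
Set 62.47·exp(−k·t) = 7.3 → t = ln(62.47/7.3)/k = 206300 s = 57.30 h.
Distance = v·t = 0.28·206300 = 57760 m = 57.76 km.

57.8 km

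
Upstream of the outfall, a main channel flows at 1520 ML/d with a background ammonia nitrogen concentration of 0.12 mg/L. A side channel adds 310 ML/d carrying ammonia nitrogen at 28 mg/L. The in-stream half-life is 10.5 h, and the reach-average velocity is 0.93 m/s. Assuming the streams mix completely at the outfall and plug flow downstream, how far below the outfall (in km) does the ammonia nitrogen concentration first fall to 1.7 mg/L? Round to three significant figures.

After mixing, C = (1520·0.1200 + 310.0·28.00) / 1830 = 8862/1830 = 4.843 mg/L.
Half-life 10.5 h → k = ln 2 / 10.5 = 0.06601 h⁻¹ = 1.584 d⁻¹.
Set 4.843·exp(−k·t) = 1.7 → t = ln(4.843/1.7)/k = 57090 s = 15.86 h.
Distance = v·t = 0.93·57090 = 53090 m = 53.09 km.

53.1 km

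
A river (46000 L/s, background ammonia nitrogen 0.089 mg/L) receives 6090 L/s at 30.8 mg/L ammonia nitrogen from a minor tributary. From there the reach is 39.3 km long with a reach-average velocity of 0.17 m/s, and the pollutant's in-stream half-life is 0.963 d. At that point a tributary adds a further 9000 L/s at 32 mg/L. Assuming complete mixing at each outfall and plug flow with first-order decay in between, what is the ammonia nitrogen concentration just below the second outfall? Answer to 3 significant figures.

5.17 mg/L

After mixing, C = (46000·0.08900 + 6090·30.80) / 52090 = 191700/52090 = 3.680 mg/L; combined flow 52090 L/s.
Travel time t = 39.3·1000 / 0.17 = 231200 s = 64.22 h.
Half-life 0.963 d → k = ln 2 / 0.963 = 0.7198 d⁻¹.
After decay, C = 3.680 × e^(−kt) = 3.680 × 0.1457 = 0.5363 mg/L.
At the second outfall, C = (52090·0.5363 + 9000·32.00) / (52090 + 9000) = 5.172 mg/L.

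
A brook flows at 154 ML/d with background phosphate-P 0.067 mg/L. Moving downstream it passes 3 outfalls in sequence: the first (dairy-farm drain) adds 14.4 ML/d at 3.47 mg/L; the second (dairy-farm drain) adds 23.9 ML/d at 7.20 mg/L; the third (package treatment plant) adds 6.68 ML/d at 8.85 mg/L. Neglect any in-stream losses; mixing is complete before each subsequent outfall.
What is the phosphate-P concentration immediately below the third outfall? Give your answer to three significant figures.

Below outfall 1: Q → 168.4 ML/d, C = (154.0·0.06700 + 14.40·3.470)/168.4 = 0.3580 mg/L.
Below outfall 2: Q → 192.3 ML/d, C = (168.4·0.3580 + 23.90·7.200)/192.3 = 1.208 mg/L.
Below outfall 3: Q → 199.0 ML/d, C = (192.3·1.208 + 6.680·8.850)/199.0 = 1.465 mg/L.

1.46 mg/L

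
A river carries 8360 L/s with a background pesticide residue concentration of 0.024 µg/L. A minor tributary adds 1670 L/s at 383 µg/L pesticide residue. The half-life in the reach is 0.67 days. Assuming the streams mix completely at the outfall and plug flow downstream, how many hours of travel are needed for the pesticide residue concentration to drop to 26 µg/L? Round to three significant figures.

Mass balance: C = (8360·0.02400 + 1670·383.0) / 10030 = 639800/10030 = 63.79 µg/L.
Half-life 0.67 d → k = ln 2 / 0.67 = 1.035 d⁻¹.
63.79·exp(−k·t) = 26 → t = ln(63.79/26)/k = 74950 s = 20.82 h.

20.8 h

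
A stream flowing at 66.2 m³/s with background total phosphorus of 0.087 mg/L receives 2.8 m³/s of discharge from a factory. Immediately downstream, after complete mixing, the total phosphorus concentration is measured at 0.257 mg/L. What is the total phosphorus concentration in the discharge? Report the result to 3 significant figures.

4.28 mg/L

Mass balance: 66.20·0.08700 + 2.800·Cₑ = 69.00·0.2570
→ Cₑ = (69.00·0.2570 − 66.20·0.08700) / 2.800 = 4.276 mg/L.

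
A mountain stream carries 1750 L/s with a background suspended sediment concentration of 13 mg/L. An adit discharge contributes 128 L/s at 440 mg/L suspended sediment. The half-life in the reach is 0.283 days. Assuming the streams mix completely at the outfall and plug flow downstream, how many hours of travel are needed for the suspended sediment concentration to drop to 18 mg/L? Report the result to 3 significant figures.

8.33 h

Mass balance: C = (1750·13.00 + 128.0·440.0) / 1878 = 79070/1878 = 42.10 mg/L.
Half-life 0.283 d → k = ln 2 / 0.283 = 2.449 d⁻¹.
42.10·exp(−k·t) = 18 → t = ln(42.10/18)/k = 29980 s = 8.327 h.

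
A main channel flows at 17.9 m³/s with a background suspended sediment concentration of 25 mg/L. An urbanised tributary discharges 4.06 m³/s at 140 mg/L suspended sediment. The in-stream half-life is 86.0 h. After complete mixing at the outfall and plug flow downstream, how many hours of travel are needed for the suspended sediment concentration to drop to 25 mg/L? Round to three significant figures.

After mixing, C = (17.90·25.00 + 4.060·140.0) / 21.96 = 1016/21.96 = 46.26 mg/L.
Half-life 86.0 h → k = ln 2 / 86.0 = 0.008060 h⁻¹ = 0.1934 d⁻¹.
46.26·exp(−k·t) = 25 → t = ln(46.26/25)/k = 274900 s = 76.36 h.

76.4 h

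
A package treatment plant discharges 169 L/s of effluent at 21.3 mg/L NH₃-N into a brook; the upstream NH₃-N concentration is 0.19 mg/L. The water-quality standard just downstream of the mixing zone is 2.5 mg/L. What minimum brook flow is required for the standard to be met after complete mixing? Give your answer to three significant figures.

Set C_mix = 2.5: (Q·0.1900 + 169.0·21.30) / (Q + 169.0) = 2.5
→ Q = 169.0·(21.30 − 2.5)/(2.5 − 0.1900) = 1375 L/s.

1380 L/s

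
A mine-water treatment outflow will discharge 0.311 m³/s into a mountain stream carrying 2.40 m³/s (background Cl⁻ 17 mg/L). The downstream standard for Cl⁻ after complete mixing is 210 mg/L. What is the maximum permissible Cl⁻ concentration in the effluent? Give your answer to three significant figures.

At the limit, (Qr·Cr + Qe·Cₑ)/(Qr + Qe) = 210:
Cₑ = (2.711·210 − 2.400·17.00) / 0.3110 = 1699 mg/L.

1700 mg/L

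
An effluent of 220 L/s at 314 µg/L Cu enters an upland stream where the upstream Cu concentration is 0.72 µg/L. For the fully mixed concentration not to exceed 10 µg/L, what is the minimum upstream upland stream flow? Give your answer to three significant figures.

7210 L/s

Set C_mix = 10: (Q·0.7200 + 220.0·314.0) / (Q + 220.0) = 10
→ Q = 220.0·(314.0 − 10)/(10 − 0.7200) = 7207 L/s.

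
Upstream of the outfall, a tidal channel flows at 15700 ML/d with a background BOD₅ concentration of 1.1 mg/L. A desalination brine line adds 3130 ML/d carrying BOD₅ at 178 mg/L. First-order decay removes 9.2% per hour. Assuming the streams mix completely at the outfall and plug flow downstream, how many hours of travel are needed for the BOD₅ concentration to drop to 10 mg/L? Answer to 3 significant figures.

11.6 h

Mass balance: C = (15700·1.100 + 3130·178.0) / 18830 = 574400/18830 = 30.51 mg/L.
9.2%/h lost → k = −ln(1 − 0.092) = 0.09651 h⁻¹.
30.51·exp(−k·t) = 10 → t = ln(30.51/10)/k = 41600 s = 11.56 h.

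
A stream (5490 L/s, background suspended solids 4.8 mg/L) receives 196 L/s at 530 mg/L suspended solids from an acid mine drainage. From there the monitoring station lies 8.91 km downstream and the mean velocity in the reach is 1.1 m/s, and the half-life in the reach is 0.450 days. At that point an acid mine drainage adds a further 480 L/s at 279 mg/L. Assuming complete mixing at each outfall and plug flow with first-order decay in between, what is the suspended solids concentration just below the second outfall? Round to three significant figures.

After mixing, C = (5490·4.800 + 196.0·530.0) / 5686 = 130200/5686 = 22.90 mg/L; combined flow 5686 L/s.
Travel time t = 8.91·1000 / 1.1 = 8100 s = 2.250 h.
Half-life 0.450 d → k = ln 2 / 0.450 = 1.540 d⁻¹.
After decay, C = 22.90 × e^(−kt) = 22.90 × 0.8655 = 19.82 mg/L.
Second outfall: C = (5686·19.82 + 480.0·279.0)/6166 = 40.00 mg/L.

40.0 mg/L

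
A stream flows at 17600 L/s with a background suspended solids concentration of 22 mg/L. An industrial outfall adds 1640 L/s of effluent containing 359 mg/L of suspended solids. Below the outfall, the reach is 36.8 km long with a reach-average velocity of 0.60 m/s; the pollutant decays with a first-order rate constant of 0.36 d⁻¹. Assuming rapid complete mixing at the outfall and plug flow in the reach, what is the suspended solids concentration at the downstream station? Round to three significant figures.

Mass balance: C = (17600·22.00 + 1640·359.0) / 19240 = 976000/19240 = 50.73 mg/L.
Travel time t = 36.8·1000 / 0.60 = 61330 s = 17.04 h.
Applying C = C₀e^(−kt): 50.73 × 0.7745 = 39.29 mg/L.

39.3 mg/L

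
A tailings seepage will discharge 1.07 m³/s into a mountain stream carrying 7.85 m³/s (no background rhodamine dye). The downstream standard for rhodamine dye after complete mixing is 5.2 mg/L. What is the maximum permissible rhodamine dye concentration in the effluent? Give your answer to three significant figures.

At the limit, (Qr·Cr + Qe·Cₑ)/(Qr + Qe) = 5.2:
Cₑ = (8.920·5.2 − 7.850·0) / 1.070 = 43.35 mg/L.

43.3 mg/L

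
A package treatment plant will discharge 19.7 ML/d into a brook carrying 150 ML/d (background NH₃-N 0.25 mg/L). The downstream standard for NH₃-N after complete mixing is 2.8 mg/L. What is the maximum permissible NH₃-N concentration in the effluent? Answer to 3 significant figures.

At the limit, (Qr·Cr + Qe·Cₑ)/(Qr + Qe) = 2.8:
Cₑ = (169.7·2.8 − 150.0·0.2500) / 19.70 = 22.22 mg/L.

22.2 mg/L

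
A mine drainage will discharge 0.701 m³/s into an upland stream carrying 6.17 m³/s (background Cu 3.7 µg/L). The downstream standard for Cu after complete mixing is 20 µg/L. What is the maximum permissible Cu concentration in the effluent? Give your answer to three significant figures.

At the limit, (Qr·Cr + Qe·Cₑ)/(Qr + Qe) = 20:
Cₑ = (6.871·20 − 6.170·3.700) / 0.7010 = 163.5 µg/L.

163 µg/L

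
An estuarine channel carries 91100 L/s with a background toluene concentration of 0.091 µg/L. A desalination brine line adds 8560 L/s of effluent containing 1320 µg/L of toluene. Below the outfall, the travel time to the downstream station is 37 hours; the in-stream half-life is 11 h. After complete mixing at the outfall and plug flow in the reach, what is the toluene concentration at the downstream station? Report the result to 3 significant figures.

Mass balance: C = (91100·0.09100 + 8560·1320) / 99660 = 11310000/99660 = 113.5 µg/L.
Half-life 11 h → k = ln 2 / 11 = 0.06301 h⁻¹ = 1.512 d⁻¹.
Applying C = C₀e^(−kt): 113.5 × 0.09715 = 11.02 µg/L.

11.0 µg/L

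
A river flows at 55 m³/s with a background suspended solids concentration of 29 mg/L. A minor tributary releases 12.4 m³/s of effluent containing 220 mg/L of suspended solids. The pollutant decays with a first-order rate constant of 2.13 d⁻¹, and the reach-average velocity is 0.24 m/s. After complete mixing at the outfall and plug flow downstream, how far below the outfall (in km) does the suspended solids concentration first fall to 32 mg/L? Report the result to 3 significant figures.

Flow-weighted average: C = (55.00·29.00 + 12.40·220.0) / 67.40 = 4323/67.40 = 64.14 mg/L.
Set 64.14·exp(−k·t) = 32 → t = ln(64.14/32)/k = 28200 s = 7.835 h.
Distance = v·t = 0.24·28200 = 6769 m = 6.769 km.

6.77 km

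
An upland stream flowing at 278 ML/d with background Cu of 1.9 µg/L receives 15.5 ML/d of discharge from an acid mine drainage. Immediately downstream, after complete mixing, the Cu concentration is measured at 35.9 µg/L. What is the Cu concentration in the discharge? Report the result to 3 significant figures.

646 µg/L

Mass balance: 278.0·1.900 + 15.50·Cₑ = 293.5·35.90
→ Cₑ = (293.5·35.90 − 278.0·1.900) / 15.50 = 645.7 µg/L.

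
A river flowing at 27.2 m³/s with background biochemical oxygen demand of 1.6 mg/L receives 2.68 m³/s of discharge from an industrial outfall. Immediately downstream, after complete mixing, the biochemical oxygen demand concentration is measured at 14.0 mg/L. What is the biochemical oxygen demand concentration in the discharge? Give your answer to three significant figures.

140 mg/L

Mass balance: 27.20·1.600 + 2.680·Cₑ = 29.88·14.00
→ Cₑ = (29.88·14.00 − 27.20·1.600) / 2.680 = 139.9 mg/L.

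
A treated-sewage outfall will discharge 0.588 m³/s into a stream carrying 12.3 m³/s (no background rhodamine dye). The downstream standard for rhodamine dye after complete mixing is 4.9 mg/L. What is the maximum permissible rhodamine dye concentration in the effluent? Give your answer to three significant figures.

At the limit, (Qr·Cr + Qe·Cₑ)/(Qr + Qe) = 4.9:
Cₑ = (12.89·4.9 − 12.30·0) / 0.5880 = 107.4 mg/L.

107 mg/L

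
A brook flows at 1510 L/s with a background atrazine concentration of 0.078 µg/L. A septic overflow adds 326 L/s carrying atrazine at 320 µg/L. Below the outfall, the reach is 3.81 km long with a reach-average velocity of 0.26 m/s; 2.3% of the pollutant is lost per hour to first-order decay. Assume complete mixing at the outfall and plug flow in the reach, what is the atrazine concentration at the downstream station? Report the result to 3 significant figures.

51.7 µg/L

After mixing, C = (1510·0.07800 + 326.0·320.0) / 1836 = 104400/1836 = 56.88 µg/L.
Travel time t = 3.81·1000 / 0.26 = 14650 s = 4.071 h.
2.3%/h lost → k = −ln(1 − 0.023) = 0.02327 h⁻¹.
First-order decay: C = 56.88·exp(−k·t) = 56.88·0.9096 = 51.74 µg/L.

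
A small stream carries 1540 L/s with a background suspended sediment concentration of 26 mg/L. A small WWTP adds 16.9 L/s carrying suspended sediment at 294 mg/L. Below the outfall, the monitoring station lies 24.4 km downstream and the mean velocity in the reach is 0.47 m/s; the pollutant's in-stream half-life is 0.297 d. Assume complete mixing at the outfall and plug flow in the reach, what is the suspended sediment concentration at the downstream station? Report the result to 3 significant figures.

Mass balance: C = (1540·26.00 + 16.90·294.0) / 1557 = 45010/1557 = 28.91 mg/L.
Travel time t = 24.4·1000 / 0.47 = 51910 s = 14.42 h.
Half-life 0.297 d → k = ln 2 / 0.297 = 2.334 d⁻¹.
Decay over the reach: 28.91·exp(−kt) = 28.91·0.2460 = 7.112 mg/L.

7.11 mg/L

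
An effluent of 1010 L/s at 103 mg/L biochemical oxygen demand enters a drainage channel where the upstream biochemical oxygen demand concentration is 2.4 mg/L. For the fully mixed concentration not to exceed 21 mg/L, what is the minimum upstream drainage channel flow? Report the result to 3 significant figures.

4450 L/s

Set C_mix = 21: (Q·2.400 + 1010·103.0) / (Q + 1010) = 21
→ Q = 1010·(103.0 − 21)/(21 − 2.400) = 4453 L/s.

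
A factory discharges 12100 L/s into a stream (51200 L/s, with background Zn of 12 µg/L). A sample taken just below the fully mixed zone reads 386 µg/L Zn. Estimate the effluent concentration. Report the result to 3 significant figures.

1970 µg/L

Mass balance: 51200·12.00 + 12100·Cₑ = 63300·386.0
→ Cₑ = (63300·386.0 − 51200·12.00) / 12100 = 1969 µg/L.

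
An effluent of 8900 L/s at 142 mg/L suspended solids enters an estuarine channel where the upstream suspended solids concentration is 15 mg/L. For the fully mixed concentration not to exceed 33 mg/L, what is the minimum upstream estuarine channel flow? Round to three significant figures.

Set C_mix = 33: (Q·15.00 + 8900·142.0) / (Q + 8900) = 33
→ Q = 8900·(142.0 − 33)/(33 − 15.00) = 53890 L/s.

53900 L/s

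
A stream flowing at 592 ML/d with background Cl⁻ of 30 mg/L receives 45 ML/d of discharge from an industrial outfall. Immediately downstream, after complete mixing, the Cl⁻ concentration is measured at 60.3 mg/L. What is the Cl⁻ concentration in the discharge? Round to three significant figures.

459 mg/L

Mass balance: 592.0·30.00 + 45.00·Cₑ = 637.0·60.30
→ Cₑ = (637.0·60.30 − 592.0·30.00) / 45.00 = 458.9 mg/L.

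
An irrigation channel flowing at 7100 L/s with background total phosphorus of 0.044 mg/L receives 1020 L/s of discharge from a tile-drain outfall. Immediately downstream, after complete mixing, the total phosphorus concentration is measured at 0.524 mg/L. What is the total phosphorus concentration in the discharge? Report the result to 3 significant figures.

3.87 mg/L

Mass balance: 7100·0.04400 + 1020·Cₑ = 8120·0.5240
→ Cₑ = (8120·0.5240 − 7100·0.04400) / 1020 = 3.865 mg/L.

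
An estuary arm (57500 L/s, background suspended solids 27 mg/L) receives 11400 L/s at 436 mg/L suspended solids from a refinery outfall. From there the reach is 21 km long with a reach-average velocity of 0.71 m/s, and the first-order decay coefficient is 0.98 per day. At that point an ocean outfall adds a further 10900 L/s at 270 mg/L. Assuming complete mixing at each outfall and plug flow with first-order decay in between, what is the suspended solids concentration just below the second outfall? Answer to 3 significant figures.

Conservation of mass: C = (57500·27.00 + 11400·436.0) / 68900 = 6523000/68900 = 94.67 mg/L; combined flow 68900 L/s.
Travel time t = 21·1000 / 0.71 = 29580 s = 8.216 h.
Applying C = C₀e^(−kt): 94.67 × 0.7150 = 67.69 mg/L.
Second outfall: C = (68900·67.69 + 10900·270.0)/79800 = 95.32 mg/L.

95.3 mg/L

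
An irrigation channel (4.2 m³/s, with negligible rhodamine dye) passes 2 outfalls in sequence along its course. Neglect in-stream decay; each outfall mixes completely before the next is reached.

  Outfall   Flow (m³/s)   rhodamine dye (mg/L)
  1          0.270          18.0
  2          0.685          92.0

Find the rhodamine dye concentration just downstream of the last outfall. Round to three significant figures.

13.2 mg/L

After outfall 1: Q = 4.200 + 0.2700 = 4.470 m³/s; C = (4.200·0 + 0.2700·18.00)/4.470 = 1.087 mg/L.
After outfall 2: Q = 4.470 + 0.6850 = 5.155 m³/s; C = (4.470·1.087 + 0.6850·92.00)/5.155 = 13.17 mg/L.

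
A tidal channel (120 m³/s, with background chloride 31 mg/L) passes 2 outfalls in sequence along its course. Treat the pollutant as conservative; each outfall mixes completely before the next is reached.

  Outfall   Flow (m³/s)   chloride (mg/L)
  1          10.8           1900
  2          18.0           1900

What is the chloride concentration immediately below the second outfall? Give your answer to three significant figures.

393 mg/L

After outfall 1: Q = 120.0 + 10.80 = 130.8 m³/s; C = (120.0·31.00 + 10.80·1900)/130.8 = 185.3 mg/L.
After outfall 2: Q = 130.8 + 18.00 = 148.8 m³/s; C = (130.8·185.3 + 18.00·1900)/148.8 = 392.7 mg/L.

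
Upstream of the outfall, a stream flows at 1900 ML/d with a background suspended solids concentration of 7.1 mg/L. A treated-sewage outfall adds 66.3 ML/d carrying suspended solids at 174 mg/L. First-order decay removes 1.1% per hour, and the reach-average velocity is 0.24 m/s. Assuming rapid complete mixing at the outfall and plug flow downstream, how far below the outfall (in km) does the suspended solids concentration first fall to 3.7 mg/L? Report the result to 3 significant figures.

Mass balance: C = (1900·7.100 + 66.30·174.0) / 1966 = 25030/1966 = 12.73 mg/L.
1.1%/h lost → k = −ln(1 − 0.011) = 0.01106 h⁻¹.
Set 12.73·exp(−k·t) = 3.7 → t = ln(12.73/3.7)/k = 402100 s = 111.7 h.
Distance = v·t = 0.24·402100 = 96500 m = 96.50 km.

96.5 km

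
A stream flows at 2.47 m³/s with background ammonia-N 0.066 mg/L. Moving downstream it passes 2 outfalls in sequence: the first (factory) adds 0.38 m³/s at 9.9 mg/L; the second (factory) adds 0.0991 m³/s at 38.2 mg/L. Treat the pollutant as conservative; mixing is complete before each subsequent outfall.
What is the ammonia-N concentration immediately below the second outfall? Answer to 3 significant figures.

Below outfall 1: Q → 2.850 m³/s, C = (2.470·0.06600 + 0.3800·9.900)/2.850 = 1.377 mg/L.
Below outfall 2: Q → 2.949 m³/s, C = (2.850·1.377 + 0.09910·38.20)/2.949 = 2.615 mg/L.

2.61 mg/L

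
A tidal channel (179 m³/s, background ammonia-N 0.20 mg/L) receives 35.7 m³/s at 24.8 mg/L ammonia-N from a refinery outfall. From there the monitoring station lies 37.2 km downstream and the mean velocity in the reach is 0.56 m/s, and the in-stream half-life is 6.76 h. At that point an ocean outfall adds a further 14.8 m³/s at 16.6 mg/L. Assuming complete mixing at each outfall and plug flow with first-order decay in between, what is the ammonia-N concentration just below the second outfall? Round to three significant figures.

1.68 mg/L

Flow-weighted average: C = (179.0·0.2000 + 35.70·24.80) / 214.7 = 921.2/214.7 = 4.290 mg/L; combined flow 214.7 m³/s.
Travel time t = 37.2·1000 / 0.56 = 66430 s = 18.45 h.
Half-life 6.76 h → k = ln 2 / 6.76 = 0.1025 h⁻¹ = 2.461 d⁻¹.
Decay over the reach: 4.290·exp(−kt) = 4.290·0.1508 = 0.6468 mg/L.
At the second outfall, C = (214.7·0.6468 + 14.80·16.60) / (214.7 + 14.80) = 1.676 mg/L.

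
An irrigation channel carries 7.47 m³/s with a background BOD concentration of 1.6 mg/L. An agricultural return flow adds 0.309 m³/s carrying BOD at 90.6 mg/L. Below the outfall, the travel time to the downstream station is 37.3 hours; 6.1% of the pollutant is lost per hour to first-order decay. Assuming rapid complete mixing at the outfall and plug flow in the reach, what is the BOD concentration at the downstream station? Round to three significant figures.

0.491 mg/L

Mixed concentration C = ΣQC/ΣQ = (7.470·1.600 + 0.3090·90.60) / 7.779 = 39.95/7.779 = 5.135 mg/L.
6.1%/h lost → k = −ln(1 − 0.061) = 0.06294 h⁻¹.
First-order decay: C = 5.135·exp(−k·t) = 5.135·0.09559 = 0.4909 mg/L.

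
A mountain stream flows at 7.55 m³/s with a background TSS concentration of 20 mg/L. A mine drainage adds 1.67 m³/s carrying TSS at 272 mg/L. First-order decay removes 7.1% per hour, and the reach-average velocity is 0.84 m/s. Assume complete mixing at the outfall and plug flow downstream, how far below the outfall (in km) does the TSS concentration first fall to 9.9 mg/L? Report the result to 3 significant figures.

77.7 km

Mixed concentration C = ΣQC/ΣQ = (7.550·20.00 + 1.670·272.0) / 9.220 = 605.2/9.220 = 65.64 mg/L.
7.1%/h lost → k = −ln(1 − 0.071) = 0.07365 h⁻¹.
Set 65.64·exp(−k·t) = 9.9 → t = ln(65.64/9.9)/k = 92470 s = 25.69 h.
Distance = v·t = 0.84·92470 = 77680 m = 77.68 km.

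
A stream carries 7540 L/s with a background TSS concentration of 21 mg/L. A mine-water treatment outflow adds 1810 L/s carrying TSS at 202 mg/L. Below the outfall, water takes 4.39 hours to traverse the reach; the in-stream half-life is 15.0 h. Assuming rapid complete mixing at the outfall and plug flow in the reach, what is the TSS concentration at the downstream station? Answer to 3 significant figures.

Conservation of mass: C = (7540·21.00 + 1810·202.0) / 9350 = 524000/9350 = 56.04 mg/L.
Half-life 15.0 h → k = ln 2 / 15.0 = 0.04621 h⁻¹ = 1.109 d⁻¹.
After decay, C = 56.04 × e^(−kt) = 56.04 × 0.8164 = 45.75 mg/L.

45.7 mg/L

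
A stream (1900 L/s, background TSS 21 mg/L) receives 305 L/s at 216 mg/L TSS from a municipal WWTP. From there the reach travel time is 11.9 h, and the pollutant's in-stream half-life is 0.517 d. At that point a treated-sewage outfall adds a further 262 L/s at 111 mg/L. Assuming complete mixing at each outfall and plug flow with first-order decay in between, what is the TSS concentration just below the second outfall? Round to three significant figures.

After mixing, C = (1900·21.00 + 305.0·216.0) / 2205 = 105800/2205 = 47.97 mg/L; combined flow 2205 L/s.
Half-life 0.517 d → k = ln 2 / 0.517 = 1.341 d⁻¹.
Decay over the reach: 47.97·exp(−kt) = 47.97·0.5144 = 24.68 mg/L.
Second outfall: C = (2205·24.68 + 262.0·111.0)/2467 = 33.84 mg/L.

33.8 mg/L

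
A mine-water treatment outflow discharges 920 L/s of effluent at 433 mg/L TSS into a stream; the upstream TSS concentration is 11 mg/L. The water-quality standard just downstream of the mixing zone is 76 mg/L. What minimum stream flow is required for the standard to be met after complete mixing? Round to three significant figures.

Set C_mix = 76: (Q·11.00 + 920.0·433.0) / (Q + 920.0) = 76
→ Q = 920.0·(433.0 − 76)/(76 − 11.00) = 5053 L/s.

5050 L/s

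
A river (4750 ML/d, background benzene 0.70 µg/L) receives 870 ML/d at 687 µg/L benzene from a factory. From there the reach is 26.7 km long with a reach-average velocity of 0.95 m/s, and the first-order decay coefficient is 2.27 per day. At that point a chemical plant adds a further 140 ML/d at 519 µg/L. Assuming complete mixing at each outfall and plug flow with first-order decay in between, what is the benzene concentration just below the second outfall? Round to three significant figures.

Mass balance: C = (4750·0.7000 + 870.0·687.0) / 5620 = 601000/5620 = 106.9 µg/L; combined flow 5620 ML/d.
Travel time t = 26.7·1000 / 0.95 = 28110 s = 7.807 h.
Decay over the reach: 106.9·exp(−kt) = 106.9·0.4779 = 51.10 µg/L.
Second outfall: C = (5620·51.10 + 140.0·519.0)/5760 = 62.48 µg/L.

62.5 µg/L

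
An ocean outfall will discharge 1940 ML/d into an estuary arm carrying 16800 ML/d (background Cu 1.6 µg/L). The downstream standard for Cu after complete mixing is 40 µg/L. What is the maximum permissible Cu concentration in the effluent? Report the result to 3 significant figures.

373 µg/L

At the limit, (Qr·Cr + Qe·Cₑ)/(Qr + Qe) = 40:
Cₑ = (18740·40 − 16800·1.600) / 1940 = 372.5 µg/L.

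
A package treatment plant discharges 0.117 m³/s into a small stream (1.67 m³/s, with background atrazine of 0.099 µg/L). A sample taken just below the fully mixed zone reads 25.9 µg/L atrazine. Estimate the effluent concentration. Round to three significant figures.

Mass balance: 1.670·0.09900 + 0.1170·Cₑ = 1.787·25.90
→ Cₑ = (1.787·25.90 − 1.670·0.09900) / 0.1170 = 394.2 µg/L.

394 µg/L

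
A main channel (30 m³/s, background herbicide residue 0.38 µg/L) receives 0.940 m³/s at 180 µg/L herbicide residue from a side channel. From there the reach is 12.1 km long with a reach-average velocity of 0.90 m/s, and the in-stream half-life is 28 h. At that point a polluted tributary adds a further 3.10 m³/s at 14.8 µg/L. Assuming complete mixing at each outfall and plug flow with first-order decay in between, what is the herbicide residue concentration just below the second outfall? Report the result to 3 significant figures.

6.18 µg/L

Conservation of mass: C = (30.00·0.3800 + 0.9400·180.0) / 30.94 = 180.6/30.94 = 5.837 µg/L; combined flow 30.94 m³/s.
Travel time t = 12.1·1000 / 0.90 = 13440 s = 3.735 h.
Half-life 28 h → k = ln 2 / 28 = 0.02476 h⁻¹ = 0.5941 d⁻¹.
Applying C = C₀e^(−kt): 5.837 × 0.9117 = 5.322 µg/L.
At the second outfall, C = (30.94·5.322 + 3.100·14.80) / (30.94 + 3.100) = 6.185 µg/L.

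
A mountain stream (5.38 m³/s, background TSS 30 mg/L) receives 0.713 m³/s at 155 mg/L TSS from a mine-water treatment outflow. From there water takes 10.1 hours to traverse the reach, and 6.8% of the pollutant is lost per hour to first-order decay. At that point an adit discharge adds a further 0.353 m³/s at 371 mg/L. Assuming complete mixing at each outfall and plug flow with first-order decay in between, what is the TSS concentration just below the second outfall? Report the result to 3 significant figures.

Mixed concentration C = ΣQC/ΣQ = (5.380·30.00 + 0.7130·155.0) / 6.093 = 271.9/6.093 = 44.63 mg/L; combined flow 6.093 m³/s.
6.8%/h lost → k = −ln(1 − 0.068) = 0.07042 h⁻¹.
Applying C = C₀e^(−kt): 44.63 × 0.4910 = 21.91 mg/L.
At the second outfall, C = (6.093·21.91 + 0.3530·371.0) / (6.093 + 0.3530) = 41.03 mg/L.

41.0 mg/L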